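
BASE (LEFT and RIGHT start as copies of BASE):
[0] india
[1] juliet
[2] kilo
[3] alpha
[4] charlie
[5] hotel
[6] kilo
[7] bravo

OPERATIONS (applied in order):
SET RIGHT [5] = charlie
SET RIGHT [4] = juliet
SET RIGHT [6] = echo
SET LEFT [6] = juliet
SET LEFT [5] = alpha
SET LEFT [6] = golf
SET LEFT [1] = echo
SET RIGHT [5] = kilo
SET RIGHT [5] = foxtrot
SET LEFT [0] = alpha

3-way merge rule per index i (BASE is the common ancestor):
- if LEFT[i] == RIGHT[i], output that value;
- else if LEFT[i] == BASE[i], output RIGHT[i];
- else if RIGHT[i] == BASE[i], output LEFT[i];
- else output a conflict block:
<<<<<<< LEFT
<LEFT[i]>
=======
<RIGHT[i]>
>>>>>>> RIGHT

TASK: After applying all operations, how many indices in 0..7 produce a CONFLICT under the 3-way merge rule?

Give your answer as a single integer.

Answer: 2

Derivation:
Final LEFT:  [alpha, echo, kilo, alpha, charlie, alpha, golf, bravo]
Final RIGHT: [india, juliet, kilo, alpha, juliet, foxtrot, echo, bravo]
i=0: L=alpha, R=india=BASE -> take LEFT -> alpha
i=1: L=echo, R=juliet=BASE -> take LEFT -> echo
i=2: L=kilo R=kilo -> agree -> kilo
i=3: L=alpha R=alpha -> agree -> alpha
i=4: L=charlie=BASE, R=juliet -> take RIGHT -> juliet
i=5: BASE=hotel L=alpha R=foxtrot all differ -> CONFLICT
i=6: BASE=kilo L=golf R=echo all differ -> CONFLICT
i=7: L=bravo R=bravo -> agree -> bravo
Conflict count: 2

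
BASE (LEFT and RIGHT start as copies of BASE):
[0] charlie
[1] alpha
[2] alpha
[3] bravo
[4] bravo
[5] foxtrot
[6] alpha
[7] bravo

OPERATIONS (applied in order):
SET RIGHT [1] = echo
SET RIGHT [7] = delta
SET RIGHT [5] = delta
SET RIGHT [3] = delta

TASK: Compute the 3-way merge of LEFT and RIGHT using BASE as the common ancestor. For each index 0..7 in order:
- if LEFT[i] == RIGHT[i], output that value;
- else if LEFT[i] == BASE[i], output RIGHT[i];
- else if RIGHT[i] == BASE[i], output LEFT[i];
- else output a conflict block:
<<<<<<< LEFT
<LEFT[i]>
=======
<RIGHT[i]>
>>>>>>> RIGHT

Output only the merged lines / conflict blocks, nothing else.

Answer: charlie
echo
alpha
delta
bravo
delta
alpha
delta

Derivation:
Final LEFT:  [charlie, alpha, alpha, bravo, bravo, foxtrot, alpha, bravo]
Final RIGHT: [charlie, echo, alpha, delta, bravo, delta, alpha, delta]
i=0: L=charlie R=charlie -> agree -> charlie
i=1: L=alpha=BASE, R=echo -> take RIGHT -> echo
i=2: L=alpha R=alpha -> agree -> alpha
i=3: L=bravo=BASE, R=delta -> take RIGHT -> delta
i=4: L=bravo R=bravo -> agree -> bravo
i=5: L=foxtrot=BASE, R=delta -> take RIGHT -> delta
i=6: L=alpha R=alpha -> agree -> alpha
i=7: L=bravo=BASE, R=delta -> take RIGHT -> delta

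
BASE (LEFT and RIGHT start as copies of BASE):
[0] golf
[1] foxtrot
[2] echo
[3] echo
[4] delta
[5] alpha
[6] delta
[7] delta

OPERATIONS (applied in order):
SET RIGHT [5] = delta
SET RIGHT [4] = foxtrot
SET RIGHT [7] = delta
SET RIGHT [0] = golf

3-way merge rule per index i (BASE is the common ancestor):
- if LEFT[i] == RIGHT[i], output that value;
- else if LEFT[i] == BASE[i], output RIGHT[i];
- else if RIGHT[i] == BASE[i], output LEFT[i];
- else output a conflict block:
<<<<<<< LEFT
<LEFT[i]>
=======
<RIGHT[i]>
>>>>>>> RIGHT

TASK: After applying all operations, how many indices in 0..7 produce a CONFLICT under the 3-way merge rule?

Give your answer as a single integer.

Final LEFT:  [golf, foxtrot, echo, echo, delta, alpha, delta, delta]
Final RIGHT: [golf, foxtrot, echo, echo, foxtrot, delta, delta, delta]
i=0: L=golf R=golf -> agree -> golf
i=1: L=foxtrot R=foxtrot -> agree -> foxtrot
i=2: L=echo R=echo -> agree -> echo
i=3: L=echo R=echo -> agree -> echo
i=4: L=delta=BASE, R=foxtrot -> take RIGHT -> foxtrot
i=5: L=alpha=BASE, R=delta -> take RIGHT -> delta
i=6: L=delta R=delta -> agree -> delta
i=7: L=delta R=delta -> agree -> delta
Conflict count: 0

Answer: 0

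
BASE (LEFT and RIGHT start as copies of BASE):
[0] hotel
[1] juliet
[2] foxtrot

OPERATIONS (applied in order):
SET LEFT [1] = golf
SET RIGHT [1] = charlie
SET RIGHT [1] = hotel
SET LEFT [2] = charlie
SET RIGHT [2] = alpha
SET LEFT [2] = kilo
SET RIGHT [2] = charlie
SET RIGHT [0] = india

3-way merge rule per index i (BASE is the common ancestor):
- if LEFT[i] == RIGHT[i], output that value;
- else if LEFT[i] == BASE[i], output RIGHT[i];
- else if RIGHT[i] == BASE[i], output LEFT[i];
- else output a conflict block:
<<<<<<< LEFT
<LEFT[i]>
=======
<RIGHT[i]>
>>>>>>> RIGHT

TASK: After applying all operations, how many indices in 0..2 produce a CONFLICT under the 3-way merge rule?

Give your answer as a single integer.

Answer: 2

Derivation:
Final LEFT:  [hotel, golf, kilo]
Final RIGHT: [india, hotel, charlie]
i=0: L=hotel=BASE, R=india -> take RIGHT -> india
i=1: BASE=juliet L=golf R=hotel all differ -> CONFLICT
i=2: BASE=foxtrot L=kilo R=charlie all differ -> CONFLICT
Conflict count: 2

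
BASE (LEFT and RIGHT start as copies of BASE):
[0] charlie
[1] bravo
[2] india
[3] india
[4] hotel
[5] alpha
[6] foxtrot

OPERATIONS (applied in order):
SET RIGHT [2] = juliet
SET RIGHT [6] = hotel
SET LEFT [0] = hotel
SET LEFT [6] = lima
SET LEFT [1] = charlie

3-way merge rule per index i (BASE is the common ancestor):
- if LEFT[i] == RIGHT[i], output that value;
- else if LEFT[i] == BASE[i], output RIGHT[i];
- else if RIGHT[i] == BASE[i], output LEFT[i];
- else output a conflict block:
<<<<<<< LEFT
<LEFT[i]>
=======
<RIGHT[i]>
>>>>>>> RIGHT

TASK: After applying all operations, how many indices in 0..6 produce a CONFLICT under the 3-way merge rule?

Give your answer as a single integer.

Answer: 1

Derivation:
Final LEFT:  [hotel, charlie, india, india, hotel, alpha, lima]
Final RIGHT: [charlie, bravo, juliet, india, hotel, alpha, hotel]
i=0: L=hotel, R=charlie=BASE -> take LEFT -> hotel
i=1: L=charlie, R=bravo=BASE -> take LEFT -> charlie
i=2: L=india=BASE, R=juliet -> take RIGHT -> juliet
i=3: L=india R=india -> agree -> india
i=4: L=hotel R=hotel -> agree -> hotel
i=5: L=alpha R=alpha -> agree -> alpha
i=6: BASE=foxtrot L=lima R=hotel all differ -> CONFLICT
Conflict count: 1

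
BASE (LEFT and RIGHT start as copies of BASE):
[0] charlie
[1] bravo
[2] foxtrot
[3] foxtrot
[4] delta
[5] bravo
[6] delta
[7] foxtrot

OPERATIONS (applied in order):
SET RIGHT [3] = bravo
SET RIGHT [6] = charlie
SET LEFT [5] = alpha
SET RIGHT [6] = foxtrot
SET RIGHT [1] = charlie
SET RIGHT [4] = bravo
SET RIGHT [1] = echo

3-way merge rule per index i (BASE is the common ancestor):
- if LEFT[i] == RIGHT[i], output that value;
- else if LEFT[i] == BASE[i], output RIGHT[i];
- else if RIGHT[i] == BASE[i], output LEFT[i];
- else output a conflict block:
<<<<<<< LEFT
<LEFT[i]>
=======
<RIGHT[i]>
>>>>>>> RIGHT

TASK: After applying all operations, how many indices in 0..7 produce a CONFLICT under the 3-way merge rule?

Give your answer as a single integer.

Answer: 0

Derivation:
Final LEFT:  [charlie, bravo, foxtrot, foxtrot, delta, alpha, delta, foxtrot]
Final RIGHT: [charlie, echo, foxtrot, bravo, bravo, bravo, foxtrot, foxtrot]
i=0: L=charlie R=charlie -> agree -> charlie
i=1: L=bravo=BASE, R=echo -> take RIGHT -> echo
i=2: L=foxtrot R=foxtrot -> agree -> foxtrot
i=3: L=foxtrot=BASE, R=bravo -> take RIGHT -> bravo
i=4: L=delta=BASE, R=bravo -> take RIGHT -> bravo
i=5: L=alpha, R=bravo=BASE -> take LEFT -> alpha
i=6: L=delta=BASE, R=foxtrot -> take RIGHT -> foxtrot
i=7: L=foxtrot R=foxtrot -> agree -> foxtrot
Conflict count: 0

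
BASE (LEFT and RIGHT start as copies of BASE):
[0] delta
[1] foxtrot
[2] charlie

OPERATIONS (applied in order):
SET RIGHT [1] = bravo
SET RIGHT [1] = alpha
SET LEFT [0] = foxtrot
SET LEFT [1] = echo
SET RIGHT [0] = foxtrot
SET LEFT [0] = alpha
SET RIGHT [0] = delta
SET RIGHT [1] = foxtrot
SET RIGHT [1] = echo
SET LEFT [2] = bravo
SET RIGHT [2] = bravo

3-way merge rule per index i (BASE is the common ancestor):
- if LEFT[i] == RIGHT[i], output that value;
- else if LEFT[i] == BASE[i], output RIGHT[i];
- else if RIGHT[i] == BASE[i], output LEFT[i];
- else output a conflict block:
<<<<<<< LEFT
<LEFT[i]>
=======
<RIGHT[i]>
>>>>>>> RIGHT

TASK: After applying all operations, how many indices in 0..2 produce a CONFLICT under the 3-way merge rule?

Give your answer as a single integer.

Answer: 0

Derivation:
Final LEFT:  [alpha, echo, bravo]
Final RIGHT: [delta, echo, bravo]
i=0: L=alpha, R=delta=BASE -> take LEFT -> alpha
i=1: L=echo R=echo -> agree -> echo
i=2: L=bravo R=bravo -> agree -> bravo
Conflict count: 0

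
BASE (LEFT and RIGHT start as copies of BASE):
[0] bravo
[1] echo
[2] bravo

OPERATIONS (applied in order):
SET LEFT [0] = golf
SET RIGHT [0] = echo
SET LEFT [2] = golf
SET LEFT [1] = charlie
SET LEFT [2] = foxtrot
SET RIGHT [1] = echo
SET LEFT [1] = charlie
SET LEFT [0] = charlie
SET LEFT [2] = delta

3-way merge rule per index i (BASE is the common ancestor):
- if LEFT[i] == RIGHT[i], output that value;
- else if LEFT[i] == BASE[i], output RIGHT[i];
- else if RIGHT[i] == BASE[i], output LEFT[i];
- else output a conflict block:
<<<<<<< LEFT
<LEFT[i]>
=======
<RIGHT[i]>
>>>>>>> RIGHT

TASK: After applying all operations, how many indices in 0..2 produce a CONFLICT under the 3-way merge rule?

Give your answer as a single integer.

Answer: 1

Derivation:
Final LEFT:  [charlie, charlie, delta]
Final RIGHT: [echo, echo, bravo]
i=0: BASE=bravo L=charlie R=echo all differ -> CONFLICT
i=1: L=charlie, R=echo=BASE -> take LEFT -> charlie
i=2: L=delta, R=bravo=BASE -> take LEFT -> delta
Conflict count: 1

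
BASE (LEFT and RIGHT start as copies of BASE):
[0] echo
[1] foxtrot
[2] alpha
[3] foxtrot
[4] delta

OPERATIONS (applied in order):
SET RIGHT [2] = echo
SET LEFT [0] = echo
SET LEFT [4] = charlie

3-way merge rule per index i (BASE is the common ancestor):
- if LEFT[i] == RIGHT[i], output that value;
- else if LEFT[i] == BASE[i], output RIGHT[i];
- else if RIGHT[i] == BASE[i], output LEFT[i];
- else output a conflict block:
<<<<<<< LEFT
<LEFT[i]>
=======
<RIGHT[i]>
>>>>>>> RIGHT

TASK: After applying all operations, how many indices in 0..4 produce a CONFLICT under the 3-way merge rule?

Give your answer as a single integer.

Final LEFT:  [echo, foxtrot, alpha, foxtrot, charlie]
Final RIGHT: [echo, foxtrot, echo, foxtrot, delta]
i=0: L=echo R=echo -> agree -> echo
i=1: L=foxtrot R=foxtrot -> agree -> foxtrot
i=2: L=alpha=BASE, R=echo -> take RIGHT -> echo
i=3: L=foxtrot R=foxtrot -> agree -> foxtrot
i=4: L=charlie, R=delta=BASE -> take LEFT -> charlie
Conflict count: 0

Answer: 0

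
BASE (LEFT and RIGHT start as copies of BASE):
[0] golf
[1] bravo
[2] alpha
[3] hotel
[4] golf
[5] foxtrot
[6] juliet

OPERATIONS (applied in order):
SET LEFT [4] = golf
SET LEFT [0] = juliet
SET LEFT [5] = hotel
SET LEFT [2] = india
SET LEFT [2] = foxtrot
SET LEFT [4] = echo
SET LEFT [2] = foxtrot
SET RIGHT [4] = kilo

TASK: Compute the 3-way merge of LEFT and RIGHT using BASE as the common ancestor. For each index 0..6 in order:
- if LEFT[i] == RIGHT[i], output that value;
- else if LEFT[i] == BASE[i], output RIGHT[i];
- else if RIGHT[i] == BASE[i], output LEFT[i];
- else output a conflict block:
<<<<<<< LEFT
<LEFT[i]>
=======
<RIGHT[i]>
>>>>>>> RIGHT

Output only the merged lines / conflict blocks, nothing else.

Final LEFT:  [juliet, bravo, foxtrot, hotel, echo, hotel, juliet]
Final RIGHT: [golf, bravo, alpha, hotel, kilo, foxtrot, juliet]
i=0: L=juliet, R=golf=BASE -> take LEFT -> juliet
i=1: L=bravo R=bravo -> agree -> bravo
i=2: L=foxtrot, R=alpha=BASE -> take LEFT -> foxtrot
i=3: L=hotel R=hotel -> agree -> hotel
i=4: BASE=golf L=echo R=kilo all differ -> CONFLICT
i=5: L=hotel, R=foxtrot=BASE -> take LEFT -> hotel
i=6: L=juliet R=juliet -> agree -> juliet

Answer: juliet
bravo
foxtrot
hotel
<<<<<<< LEFT
echo
=======
kilo
>>>>>>> RIGHT
hotel
juliet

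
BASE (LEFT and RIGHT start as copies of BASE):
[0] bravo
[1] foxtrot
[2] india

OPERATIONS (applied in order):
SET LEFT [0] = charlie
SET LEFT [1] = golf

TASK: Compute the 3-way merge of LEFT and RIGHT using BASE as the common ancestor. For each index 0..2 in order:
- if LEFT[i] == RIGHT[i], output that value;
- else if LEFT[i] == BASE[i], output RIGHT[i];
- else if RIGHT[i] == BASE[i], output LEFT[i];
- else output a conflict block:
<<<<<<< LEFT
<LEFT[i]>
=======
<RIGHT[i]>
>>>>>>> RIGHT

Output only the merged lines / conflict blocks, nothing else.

Answer: charlie
golf
india

Derivation:
Final LEFT:  [charlie, golf, india]
Final RIGHT: [bravo, foxtrot, india]
i=0: L=charlie, R=bravo=BASE -> take LEFT -> charlie
i=1: L=golf, R=foxtrot=BASE -> take LEFT -> golf
i=2: L=india R=india -> agree -> india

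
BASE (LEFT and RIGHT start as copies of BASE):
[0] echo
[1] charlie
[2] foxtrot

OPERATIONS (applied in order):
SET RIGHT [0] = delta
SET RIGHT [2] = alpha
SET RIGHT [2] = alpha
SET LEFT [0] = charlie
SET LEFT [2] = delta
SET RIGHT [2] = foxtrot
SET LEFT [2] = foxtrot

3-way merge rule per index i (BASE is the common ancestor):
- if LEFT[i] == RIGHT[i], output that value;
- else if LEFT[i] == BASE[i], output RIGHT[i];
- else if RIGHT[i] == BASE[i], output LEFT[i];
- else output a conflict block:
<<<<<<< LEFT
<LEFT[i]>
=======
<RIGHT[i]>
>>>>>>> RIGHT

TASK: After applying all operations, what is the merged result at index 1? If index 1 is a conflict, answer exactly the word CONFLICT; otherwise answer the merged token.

Answer: charlie

Derivation:
Final LEFT:  [charlie, charlie, foxtrot]
Final RIGHT: [delta, charlie, foxtrot]
i=0: BASE=echo L=charlie R=delta all differ -> CONFLICT
i=1: L=charlie R=charlie -> agree -> charlie
i=2: L=foxtrot R=foxtrot -> agree -> foxtrot
Index 1 -> charlie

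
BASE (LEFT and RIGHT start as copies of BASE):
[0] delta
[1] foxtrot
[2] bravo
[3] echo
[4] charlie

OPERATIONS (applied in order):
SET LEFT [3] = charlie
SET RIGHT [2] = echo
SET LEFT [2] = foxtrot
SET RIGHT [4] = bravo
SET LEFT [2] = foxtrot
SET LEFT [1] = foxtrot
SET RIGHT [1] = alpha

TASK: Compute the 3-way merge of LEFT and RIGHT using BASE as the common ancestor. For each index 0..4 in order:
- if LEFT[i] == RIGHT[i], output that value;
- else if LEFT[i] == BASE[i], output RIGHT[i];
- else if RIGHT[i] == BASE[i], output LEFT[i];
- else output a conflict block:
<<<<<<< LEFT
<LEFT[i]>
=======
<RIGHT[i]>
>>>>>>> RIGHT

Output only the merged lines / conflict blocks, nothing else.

Final LEFT:  [delta, foxtrot, foxtrot, charlie, charlie]
Final RIGHT: [delta, alpha, echo, echo, bravo]
i=0: L=delta R=delta -> agree -> delta
i=1: L=foxtrot=BASE, R=alpha -> take RIGHT -> alpha
i=2: BASE=bravo L=foxtrot R=echo all differ -> CONFLICT
i=3: L=charlie, R=echo=BASE -> take LEFT -> charlie
i=4: L=charlie=BASE, R=bravo -> take RIGHT -> bravo

Answer: delta
alpha
<<<<<<< LEFT
foxtrot
=======
echo
>>>>>>> RIGHT
charlie
bravo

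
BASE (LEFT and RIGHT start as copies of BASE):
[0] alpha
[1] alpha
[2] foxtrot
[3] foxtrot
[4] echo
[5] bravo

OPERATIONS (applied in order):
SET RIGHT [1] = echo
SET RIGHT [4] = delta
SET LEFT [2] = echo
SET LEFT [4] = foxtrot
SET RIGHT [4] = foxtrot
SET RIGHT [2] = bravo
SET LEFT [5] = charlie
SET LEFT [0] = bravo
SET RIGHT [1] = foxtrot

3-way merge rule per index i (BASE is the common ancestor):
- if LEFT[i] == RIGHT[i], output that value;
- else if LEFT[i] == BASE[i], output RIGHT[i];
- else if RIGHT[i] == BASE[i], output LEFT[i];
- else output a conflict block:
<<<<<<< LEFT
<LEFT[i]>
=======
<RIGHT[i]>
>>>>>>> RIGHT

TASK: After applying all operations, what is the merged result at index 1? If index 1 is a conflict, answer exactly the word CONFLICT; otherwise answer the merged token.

Final LEFT:  [bravo, alpha, echo, foxtrot, foxtrot, charlie]
Final RIGHT: [alpha, foxtrot, bravo, foxtrot, foxtrot, bravo]
i=0: L=bravo, R=alpha=BASE -> take LEFT -> bravo
i=1: L=alpha=BASE, R=foxtrot -> take RIGHT -> foxtrot
i=2: BASE=foxtrot L=echo R=bravo all differ -> CONFLICT
i=3: L=foxtrot R=foxtrot -> agree -> foxtrot
i=4: L=foxtrot R=foxtrot -> agree -> foxtrot
i=5: L=charlie, R=bravo=BASE -> take LEFT -> charlie
Index 1 -> foxtrot

Answer: foxtrot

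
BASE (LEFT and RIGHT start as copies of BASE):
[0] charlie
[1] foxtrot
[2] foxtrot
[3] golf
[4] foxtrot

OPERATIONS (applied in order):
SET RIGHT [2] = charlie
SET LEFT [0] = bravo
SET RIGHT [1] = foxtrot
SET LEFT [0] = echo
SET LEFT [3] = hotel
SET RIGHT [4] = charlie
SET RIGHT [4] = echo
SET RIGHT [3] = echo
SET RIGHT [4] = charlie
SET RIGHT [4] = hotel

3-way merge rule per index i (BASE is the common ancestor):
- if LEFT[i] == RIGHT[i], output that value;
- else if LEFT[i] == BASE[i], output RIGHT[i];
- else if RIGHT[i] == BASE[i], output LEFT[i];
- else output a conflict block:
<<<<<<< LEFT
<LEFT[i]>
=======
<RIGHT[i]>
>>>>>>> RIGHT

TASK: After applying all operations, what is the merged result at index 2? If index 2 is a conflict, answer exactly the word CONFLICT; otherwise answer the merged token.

Answer: charlie

Derivation:
Final LEFT:  [echo, foxtrot, foxtrot, hotel, foxtrot]
Final RIGHT: [charlie, foxtrot, charlie, echo, hotel]
i=0: L=echo, R=charlie=BASE -> take LEFT -> echo
i=1: L=foxtrot R=foxtrot -> agree -> foxtrot
i=2: L=foxtrot=BASE, R=charlie -> take RIGHT -> charlie
i=3: BASE=golf L=hotel R=echo all differ -> CONFLICT
i=4: L=foxtrot=BASE, R=hotel -> take RIGHT -> hotel
Index 2 -> charlie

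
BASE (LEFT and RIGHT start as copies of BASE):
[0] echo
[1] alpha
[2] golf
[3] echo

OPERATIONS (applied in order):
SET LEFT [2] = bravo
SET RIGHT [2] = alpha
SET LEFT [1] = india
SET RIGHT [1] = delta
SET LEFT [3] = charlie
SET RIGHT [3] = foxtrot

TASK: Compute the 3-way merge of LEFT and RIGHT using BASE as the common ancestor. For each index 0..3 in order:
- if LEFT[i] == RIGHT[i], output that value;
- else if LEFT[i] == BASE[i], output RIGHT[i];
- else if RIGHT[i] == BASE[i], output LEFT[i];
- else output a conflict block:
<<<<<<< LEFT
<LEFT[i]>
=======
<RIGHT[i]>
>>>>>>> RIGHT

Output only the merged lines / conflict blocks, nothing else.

Answer: echo
<<<<<<< LEFT
india
=======
delta
>>>>>>> RIGHT
<<<<<<< LEFT
bravo
=======
alpha
>>>>>>> RIGHT
<<<<<<< LEFT
charlie
=======
foxtrot
>>>>>>> RIGHT

Derivation:
Final LEFT:  [echo, india, bravo, charlie]
Final RIGHT: [echo, delta, alpha, foxtrot]
i=0: L=echo R=echo -> agree -> echo
i=1: BASE=alpha L=india R=delta all differ -> CONFLICT
i=2: BASE=golf L=bravo R=alpha all differ -> CONFLICT
i=3: BASE=echo L=charlie R=foxtrot all differ -> CONFLICT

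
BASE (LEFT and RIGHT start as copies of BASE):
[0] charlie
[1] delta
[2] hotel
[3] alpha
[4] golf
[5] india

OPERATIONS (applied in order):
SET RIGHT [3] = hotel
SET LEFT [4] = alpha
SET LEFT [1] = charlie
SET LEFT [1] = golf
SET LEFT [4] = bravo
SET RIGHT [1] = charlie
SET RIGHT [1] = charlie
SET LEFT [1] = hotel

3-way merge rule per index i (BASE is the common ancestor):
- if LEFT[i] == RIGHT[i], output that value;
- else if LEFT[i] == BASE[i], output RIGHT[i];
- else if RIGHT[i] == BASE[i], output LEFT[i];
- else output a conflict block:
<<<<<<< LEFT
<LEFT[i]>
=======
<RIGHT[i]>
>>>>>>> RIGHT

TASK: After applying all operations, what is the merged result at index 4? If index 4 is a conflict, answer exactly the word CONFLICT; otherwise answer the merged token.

Answer: bravo

Derivation:
Final LEFT:  [charlie, hotel, hotel, alpha, bravo, india]
Final RIGHT: [charlie, charlie, hotel, hotel, golf, india]
i=0: L=charlie R=charlie -> agree -> charlie
i=1: BASE=delta L=hotel R=charlie all differ -> CONFLICT
i=2: L=hotel R=hotel -> agree -> hotel
i=3: L=alpha=BASE, R=hotel -> take RIGHT -> hotel
i=4: L=bravo, R=golf=BASE -> take LEFT -> bravo
i=5: L=india R=india -> agree -> india
Index 4 -> bravo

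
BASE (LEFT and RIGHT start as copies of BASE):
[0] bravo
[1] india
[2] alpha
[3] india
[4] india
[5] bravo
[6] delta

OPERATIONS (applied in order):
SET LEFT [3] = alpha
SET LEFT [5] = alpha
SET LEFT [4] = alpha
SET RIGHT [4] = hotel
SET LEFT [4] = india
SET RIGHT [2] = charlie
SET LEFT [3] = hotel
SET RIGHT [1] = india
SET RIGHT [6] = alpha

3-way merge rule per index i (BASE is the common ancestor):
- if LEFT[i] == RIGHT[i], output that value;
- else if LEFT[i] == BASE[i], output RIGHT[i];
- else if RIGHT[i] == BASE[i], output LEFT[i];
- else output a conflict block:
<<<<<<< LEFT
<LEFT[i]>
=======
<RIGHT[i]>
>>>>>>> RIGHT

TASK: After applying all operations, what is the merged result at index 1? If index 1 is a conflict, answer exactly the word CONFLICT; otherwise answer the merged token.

Final LEFT:  [bravo, india, alpha, hotel, india, alpha, delta]
Final RIGHT: [bravo, india, charlie, india, hotel, bravo, alpha]
i=0: L=bravo R=bravo -> agree -> bravo
i=1: L=india R=india -> agree -> india
i=2: L=alpha=BASE, R=charlie -> take RIGHT -> charlie
i=3: L=hotel, R=india=BASE -> take LEFT -> hotel
i=4: L=india=BASE, R=hotel -> take RIGHT -> hotel
i=5: L=alpha, R=bravo=BASE -> take LEFT -> alpha
i=6: L=delta=BASE, R=alpha -> take RIGHT -> alpha
Index 1 -> india

Answer: india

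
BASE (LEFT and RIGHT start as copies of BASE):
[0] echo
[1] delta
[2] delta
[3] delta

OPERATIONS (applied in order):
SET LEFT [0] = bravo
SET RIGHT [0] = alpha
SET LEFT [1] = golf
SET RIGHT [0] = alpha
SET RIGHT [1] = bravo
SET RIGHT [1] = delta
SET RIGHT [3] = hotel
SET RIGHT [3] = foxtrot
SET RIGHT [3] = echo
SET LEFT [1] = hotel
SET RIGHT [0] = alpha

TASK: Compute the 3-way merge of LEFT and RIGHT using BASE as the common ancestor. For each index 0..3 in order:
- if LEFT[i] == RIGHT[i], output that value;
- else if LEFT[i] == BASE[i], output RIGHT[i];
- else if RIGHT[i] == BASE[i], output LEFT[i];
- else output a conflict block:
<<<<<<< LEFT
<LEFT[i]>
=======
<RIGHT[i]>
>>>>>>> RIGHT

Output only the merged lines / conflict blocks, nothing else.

Final LEFT:  [bravo, hotel, delta, delta]
Final RIGHT: [alpha, delta, delta, echo]
i=0: BASE=echo L=bravo R=alpha all differ -> CONFLICT
i=1: L=hotel, R=delta=BASE -> take LEFT -> hotel
i=2: L=delta R=delta -> agree -> delta
i=3: L=delta=BASE, R=echo -> take RIGHT -> echo

Answer: <<<<<<< LEFT
bravo
=======
alpha
>>>>>>> RIGHT
hotel
delta
echo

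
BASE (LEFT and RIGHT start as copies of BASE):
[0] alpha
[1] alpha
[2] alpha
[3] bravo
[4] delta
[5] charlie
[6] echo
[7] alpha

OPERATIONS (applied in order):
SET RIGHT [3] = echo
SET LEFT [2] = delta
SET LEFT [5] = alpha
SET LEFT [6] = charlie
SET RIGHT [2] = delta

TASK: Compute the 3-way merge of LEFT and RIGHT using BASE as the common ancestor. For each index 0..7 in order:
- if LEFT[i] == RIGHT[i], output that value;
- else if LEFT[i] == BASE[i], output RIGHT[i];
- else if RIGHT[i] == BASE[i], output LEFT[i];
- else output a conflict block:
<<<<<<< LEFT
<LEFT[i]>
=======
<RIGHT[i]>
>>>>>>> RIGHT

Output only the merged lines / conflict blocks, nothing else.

Answer: alpha
alpha
delta
echo
delta
alpha
charlie
alpha

Derivation:
Final LEFT:  [alpha, alpha, delta, bravo, delta, alpha, charlie, alpha]
Final RIGHT: [alpha, alpha, delta, echo, delta, charlie, echo, alpha]
i=0: L=alpha R=alpha -> agree -> alpha
i=1: L=alpha R=alpha -> agree -> alpha
i=2: L=delta R=delta -> agree -> delta
i=3: L=bravo=BASE, R=echo -> take RIGHT -> echo
i=4: L=delta R=delta -> agree -> delta
i=5: L=alpha, R=charlie=BASE -> take LEFT -> alpha
i=6: L=charlie, R=echo=BASE -> take LEFT -> charlie
i=7: L=alpha R=alpha -> agree -> alpha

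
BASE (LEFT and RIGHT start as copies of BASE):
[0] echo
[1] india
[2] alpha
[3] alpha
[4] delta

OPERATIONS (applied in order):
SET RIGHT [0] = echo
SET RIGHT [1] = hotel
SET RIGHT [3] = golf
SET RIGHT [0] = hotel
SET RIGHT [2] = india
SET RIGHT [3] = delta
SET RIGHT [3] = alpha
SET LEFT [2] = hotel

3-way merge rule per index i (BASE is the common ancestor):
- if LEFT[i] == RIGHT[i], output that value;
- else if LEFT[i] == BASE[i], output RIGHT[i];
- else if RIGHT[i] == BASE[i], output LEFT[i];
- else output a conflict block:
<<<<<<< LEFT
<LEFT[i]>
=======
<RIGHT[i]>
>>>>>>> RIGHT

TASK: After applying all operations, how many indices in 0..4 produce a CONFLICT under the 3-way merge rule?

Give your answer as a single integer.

Answer: 1

Derivation:
Final LEFT:  [echo, india, hotel, alpha, delta]
Final RIGHT: [hotel, hotel, india, alpha, delta]
i=0: L=echo=BASE, R=hotel -> take RIGHT -> hotel
i=1: L=india=BASE, R=hotel -> take RIGHT -> hotel
i=2: BASE=alpha L=hotel R=india all differ -> CONFLICT
i=3: L=alpha R=alpha -> agree -> alpha
i=4: L=delta R=delta -> agree -> delta
Conflict count: 1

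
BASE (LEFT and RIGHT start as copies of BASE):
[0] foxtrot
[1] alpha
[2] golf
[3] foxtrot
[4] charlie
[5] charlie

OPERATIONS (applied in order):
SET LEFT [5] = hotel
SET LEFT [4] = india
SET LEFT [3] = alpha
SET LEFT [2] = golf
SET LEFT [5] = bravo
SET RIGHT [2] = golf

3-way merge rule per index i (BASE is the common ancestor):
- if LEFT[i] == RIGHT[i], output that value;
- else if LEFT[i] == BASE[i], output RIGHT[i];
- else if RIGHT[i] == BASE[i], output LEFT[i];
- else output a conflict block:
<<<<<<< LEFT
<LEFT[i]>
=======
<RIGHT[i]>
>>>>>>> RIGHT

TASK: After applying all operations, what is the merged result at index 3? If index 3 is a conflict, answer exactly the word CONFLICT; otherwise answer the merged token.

Answer: alpha

Derivation:
Final LEFT:  [foxtrot, alpha, golf, alpha, india, bravo]
Final RIGHT: [foxtrot, alpha, golf, foxtrot, charlie, charlie]
i=0: L=foxtrot R=foxtrot -> agree -> foxtrot
i=1: L=alpha R=alpha -> agree -> alpha
i=2: L=golf R=golf -> agree -> golf
i=3: L=alpha, R=foxtrot=BASE -> take LEFT -> alpha
i=4: L=india, R=charlie=BASE -> take LEFT -> india
i=5: L=bravo, R=charlie=BASE -> take LEFT -> bravo
Index 3 -> alpha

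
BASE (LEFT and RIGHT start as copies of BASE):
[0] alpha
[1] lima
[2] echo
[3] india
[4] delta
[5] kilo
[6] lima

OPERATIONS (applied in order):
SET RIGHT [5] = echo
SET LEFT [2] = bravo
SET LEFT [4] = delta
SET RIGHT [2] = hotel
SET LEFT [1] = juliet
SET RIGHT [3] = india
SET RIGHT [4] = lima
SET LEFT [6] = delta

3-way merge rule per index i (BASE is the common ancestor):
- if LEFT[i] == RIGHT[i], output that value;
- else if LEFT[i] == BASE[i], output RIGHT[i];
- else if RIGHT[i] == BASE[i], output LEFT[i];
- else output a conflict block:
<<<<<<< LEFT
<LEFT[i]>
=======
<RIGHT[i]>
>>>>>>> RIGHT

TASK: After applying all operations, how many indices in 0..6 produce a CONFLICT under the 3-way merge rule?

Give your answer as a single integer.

Answer: 1

Derivation:
Final LEFT:  [alpha, juliet, bravo, india, delta, kilo, delta]
Final RIGHT: [alpha, lima, hotel, india, lima, echo, lima]
i=0: L=alpha R=alpha -> agree -> alpha
i=1: L=juliet, R=lima=BASE -> take LEFT -> juliet
i=2: BASE=echo L=bravo R=hotel all differ -> CONFLICT
i=3: L=india R=india -> agree -> india
i=4: L=delta=BASE, R=lima -> take RIGHT -> lima
i=5: L=kilo=BASE, R=echo -> take RIGHT -> echo
i=6: L=delta, R=lima=BASE -> take LEFT -> delta
Conflict count: 1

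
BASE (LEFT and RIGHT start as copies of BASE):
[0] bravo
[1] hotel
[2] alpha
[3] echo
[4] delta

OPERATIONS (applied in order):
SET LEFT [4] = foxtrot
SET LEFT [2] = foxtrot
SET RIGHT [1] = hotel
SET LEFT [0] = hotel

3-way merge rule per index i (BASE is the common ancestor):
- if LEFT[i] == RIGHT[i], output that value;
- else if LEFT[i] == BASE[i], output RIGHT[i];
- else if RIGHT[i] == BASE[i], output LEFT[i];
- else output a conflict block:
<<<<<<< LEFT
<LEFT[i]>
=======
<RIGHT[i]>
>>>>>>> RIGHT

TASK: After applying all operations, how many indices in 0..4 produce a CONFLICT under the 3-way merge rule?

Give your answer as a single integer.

Final LEFT:  [hotel, hotel, foxtrot, echo, foxtrot]
Final RIGHT: [bravo, hotel, alpha, echo, delta]
i=0: L=hotel, R=bravo=BASE -> take LEFT -> hotel
i=1: L=hotel R=hotel -> agree -> hotel
i=2: L=foxtrot, R=alpha=BASE -> take LEFT -> foxtrot
i=3: L=echo R=echo -> agree -> echo
i=4: L=foxtrot, R=delta=BASE -> take LEFT -> foxtrot
Conflict count: 0

Answer: 0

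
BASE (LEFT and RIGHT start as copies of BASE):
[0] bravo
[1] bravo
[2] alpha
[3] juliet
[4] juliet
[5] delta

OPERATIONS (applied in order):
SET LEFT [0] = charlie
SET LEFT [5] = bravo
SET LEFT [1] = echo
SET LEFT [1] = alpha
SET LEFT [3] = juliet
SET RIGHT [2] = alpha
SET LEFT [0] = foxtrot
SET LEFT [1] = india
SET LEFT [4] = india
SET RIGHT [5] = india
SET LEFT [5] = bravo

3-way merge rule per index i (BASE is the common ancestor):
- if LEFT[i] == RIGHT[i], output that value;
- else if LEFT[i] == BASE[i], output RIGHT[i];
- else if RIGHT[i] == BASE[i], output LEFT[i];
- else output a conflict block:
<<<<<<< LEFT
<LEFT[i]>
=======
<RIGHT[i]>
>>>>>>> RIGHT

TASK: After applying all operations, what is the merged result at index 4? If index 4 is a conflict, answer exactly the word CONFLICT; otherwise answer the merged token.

Answer: india

Derivation:
Final LEFT:  [foxtrot, india, alpha, juliet, india, bravo]
Final RIGHT: [bravo, bravo, alpha, juliet, juliet, india]
i=0: L=foxtrot, R=bravo=BASE -> take LEFT -> foxtrot
i=1: L=india, R=bravo=BASE -> take LEFT -> india
i=2: L=alpha R=alpha -> agree -> alpha
i=3: L=juliet R=juliet -> agree -> juliet
i=4: L=india, R=juliet=BASE -> take LEFT -> india
i=5: BASE=delta L=bravo R=india all differ -> CONFLICT
Index 4 -> india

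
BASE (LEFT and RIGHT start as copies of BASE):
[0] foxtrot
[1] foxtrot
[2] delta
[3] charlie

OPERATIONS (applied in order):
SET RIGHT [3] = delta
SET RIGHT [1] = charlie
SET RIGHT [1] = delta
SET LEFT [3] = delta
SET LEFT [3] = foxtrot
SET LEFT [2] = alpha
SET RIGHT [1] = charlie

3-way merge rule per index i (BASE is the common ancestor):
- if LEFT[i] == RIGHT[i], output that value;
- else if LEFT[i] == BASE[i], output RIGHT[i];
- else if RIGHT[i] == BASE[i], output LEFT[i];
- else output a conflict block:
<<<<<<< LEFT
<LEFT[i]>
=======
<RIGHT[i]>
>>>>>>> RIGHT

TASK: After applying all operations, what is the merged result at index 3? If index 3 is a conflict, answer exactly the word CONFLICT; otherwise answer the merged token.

Answer: CONFLICT

Derivation:
Final LEFT:  [foxtrot, foxtrot, alpha, foxtrot]
Final RIGHT: [foxtrot, charlie, delta, delta]
i=0: L=foxtrot R=foxtrot -> agree -> foxtrot
i=1: L=foxtrot=BASE, R=charlie -> take RIGHT -> charlie
i=2: L=alpha, R=delta=BASE -> take LEFT -> alpha
i=3: BASE=charlie L=foxtrot R=delta all differ -> CONFLICT
Index 3 -> CONFLICT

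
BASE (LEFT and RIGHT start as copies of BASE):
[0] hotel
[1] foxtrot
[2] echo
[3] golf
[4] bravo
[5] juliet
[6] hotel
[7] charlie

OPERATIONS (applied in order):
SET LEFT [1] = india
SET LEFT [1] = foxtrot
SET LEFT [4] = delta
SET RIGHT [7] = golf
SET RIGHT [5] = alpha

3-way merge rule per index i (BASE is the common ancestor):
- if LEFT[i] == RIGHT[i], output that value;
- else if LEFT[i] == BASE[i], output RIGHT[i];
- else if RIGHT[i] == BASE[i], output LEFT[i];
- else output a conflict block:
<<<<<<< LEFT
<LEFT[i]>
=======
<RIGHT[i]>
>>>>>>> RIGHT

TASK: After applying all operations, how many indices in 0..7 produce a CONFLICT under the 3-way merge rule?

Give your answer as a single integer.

Answer: 0

Derivation:
Final LEFT:  [hotel, foxtrot, echo, golf, delta, juliet, hotel, charlie]
Final RIGHT: [hotel, foxtrot, echo, golf, bravo, alpha, hotel, golf]
i=0: L=hotel R=hotel -> agree -> hotel
i=1: L=foxtrot R=foxtrot -> agree -> foxtrot
i=2: L=echo R=echo -> agree -> echo
i=3: L=golf R=golf -> agree -> golf
i=4: L=delta, R=bravo=BASE -> take LEFT -> delta
i=5: L=juliet=BASE, R=alpha -> take RIGHT -> alpha
i=6: L=hotel R=hotel -> agree -> hotel
i=7: L=charlie=BASE, R=golf -> take RIGHT -> golf
Conflict count: 0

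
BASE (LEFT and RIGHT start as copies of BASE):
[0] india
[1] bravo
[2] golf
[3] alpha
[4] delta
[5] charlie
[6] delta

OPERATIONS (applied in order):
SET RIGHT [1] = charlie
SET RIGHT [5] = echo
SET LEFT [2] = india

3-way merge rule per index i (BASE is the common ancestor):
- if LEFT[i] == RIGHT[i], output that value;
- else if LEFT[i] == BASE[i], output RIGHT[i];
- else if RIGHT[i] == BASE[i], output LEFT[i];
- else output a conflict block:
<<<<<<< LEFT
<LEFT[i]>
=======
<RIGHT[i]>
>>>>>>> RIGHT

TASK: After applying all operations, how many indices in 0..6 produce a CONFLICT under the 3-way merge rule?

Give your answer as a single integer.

Answer: 0

Derivation:
Final LEFT:  [india, bravo, india, alpha, delta, charlie, delta]
Final RIGHT: [india, charlie, golf, alpha, delta, echo, delta]
i=0: L=india R=india -> agree -> india
i=1: L=bravo=BASE, R=charlie -> take RIGHT -> charlie
i=2: L=india, R=golf=BASE -> take LEFT -> india
i=3: L=alpha R=alpha -> agree -> alpha
i=4: L=delta R=delta -> agree -> delta
i=5: L=charlie=BASE, R=echo -> take RIGHT -> echo
i=6: L=delta R=delta -> agree -> delta
Conflict count: 0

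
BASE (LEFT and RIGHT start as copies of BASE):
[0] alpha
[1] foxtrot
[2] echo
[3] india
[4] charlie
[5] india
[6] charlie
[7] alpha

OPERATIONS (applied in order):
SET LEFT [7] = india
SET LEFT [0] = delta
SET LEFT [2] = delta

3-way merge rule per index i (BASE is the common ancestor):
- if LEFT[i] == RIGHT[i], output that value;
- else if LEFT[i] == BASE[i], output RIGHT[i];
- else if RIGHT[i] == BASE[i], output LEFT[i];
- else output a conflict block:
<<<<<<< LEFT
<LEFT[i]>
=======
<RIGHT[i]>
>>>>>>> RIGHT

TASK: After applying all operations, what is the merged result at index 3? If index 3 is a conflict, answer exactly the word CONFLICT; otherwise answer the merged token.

Final LEFT:  [delta, foxtrot, delta, india, charlie, india, charlie, india]
Final RIGHT: [alpha, foxtrot, echo, india, charlie, india, charlie, alpha]
i=0: L=delta, R=alpha=BASE -> take LEFT -> delta
i=1: L=foxtrot R=foxtrot -> agree -> foxtrot
i=2: L=delta, R=echo=BASE -> take LEFT -> delta
i=3: L=india R=india -> agree -> india
i=4: L=charlie R=charlie -> agree -> charlie
i=5: L=india R=india -> agree -> india
i=6: L=charlie R=charlie -> agree -> charlie
i=7: L=india, R=alpha=BASE -> take LEFT -> india
Index 3 -> india

Answer: india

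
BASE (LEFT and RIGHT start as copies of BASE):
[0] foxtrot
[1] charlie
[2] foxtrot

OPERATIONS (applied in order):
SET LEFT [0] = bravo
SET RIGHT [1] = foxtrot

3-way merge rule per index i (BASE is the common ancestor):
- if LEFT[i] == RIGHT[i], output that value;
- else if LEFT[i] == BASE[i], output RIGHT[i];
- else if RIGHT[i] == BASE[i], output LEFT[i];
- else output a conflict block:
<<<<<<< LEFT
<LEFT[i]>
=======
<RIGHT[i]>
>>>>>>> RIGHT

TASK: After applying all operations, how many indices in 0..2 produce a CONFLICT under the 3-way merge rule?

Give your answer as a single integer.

Final LEFT:  [bravo, charlie, foxtrot]
Final RIGHT: [foxtrot, foxtrot, foxtrot]
i=0: L=bravo, R=foxtrot=BASE -> take LEFT -> bravo
i=1: L=charlie=BASE, R=foxtrot -> take RIGHT -> foxtrot
i=2: L=foxtrot R=foxtrot -> agree -> foxtrot
Conflict count: 0

Answer: 0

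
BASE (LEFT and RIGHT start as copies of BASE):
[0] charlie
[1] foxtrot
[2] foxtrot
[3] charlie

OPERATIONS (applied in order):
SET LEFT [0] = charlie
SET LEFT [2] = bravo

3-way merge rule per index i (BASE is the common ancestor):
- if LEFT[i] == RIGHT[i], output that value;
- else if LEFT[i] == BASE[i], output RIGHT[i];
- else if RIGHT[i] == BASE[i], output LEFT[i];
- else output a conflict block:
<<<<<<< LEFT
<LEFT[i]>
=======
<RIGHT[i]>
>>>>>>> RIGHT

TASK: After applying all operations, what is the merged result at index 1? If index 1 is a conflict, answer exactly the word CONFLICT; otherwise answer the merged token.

Answer: foxtrot

Derivation:
Final LEFT:  [charlie, foxtrot, bravo, charlie]
Final RIGHT: [charlie, foxtrot, foxtrot, charlie]
i=0: L=charlie R=charlie -> agree -> charlie
i=1: L=foxtrot R=foxtrot -> agree -> foxtrot
i=2: L=bravo, R=foxtrot=BASE -> take LEFT -> bravo
i=3: L=charlie R=charlie -> agree -> charlie
Index 1 -> foxtrot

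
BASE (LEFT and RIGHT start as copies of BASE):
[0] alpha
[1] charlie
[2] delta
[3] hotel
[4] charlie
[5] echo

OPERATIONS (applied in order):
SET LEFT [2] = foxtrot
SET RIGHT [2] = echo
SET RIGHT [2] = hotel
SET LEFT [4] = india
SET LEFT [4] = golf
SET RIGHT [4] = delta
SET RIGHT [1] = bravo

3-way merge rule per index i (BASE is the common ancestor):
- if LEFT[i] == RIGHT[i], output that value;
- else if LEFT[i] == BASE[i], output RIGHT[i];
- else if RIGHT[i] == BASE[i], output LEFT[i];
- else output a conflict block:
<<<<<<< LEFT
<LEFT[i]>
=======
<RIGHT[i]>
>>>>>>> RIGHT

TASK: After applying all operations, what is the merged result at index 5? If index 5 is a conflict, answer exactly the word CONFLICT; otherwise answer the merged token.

Answer: echo

Derivation:
Final LEFT:  [alpha, charlie, foxtrot, hotel, golf, echo]
Final RIGHT: [alpha, bravo, hotel, hotel, delta, echo]
i=0: L=alpha R=alpha -> agree -> alpha
i=1: L=charlie=BASE, R=bravo -> take RIGHT -> bravo
i=2: BASE=delta L=foxtrot R=hotel all differ -> CONFLICT
i=3: L=hotel R=hotel -> agree -> hotel
i=4: BASE=charlie L=golf R=delta all differ -> CONFLICT
i=5: L=echo R=echo -> agree -> echo
Index 5 -> echo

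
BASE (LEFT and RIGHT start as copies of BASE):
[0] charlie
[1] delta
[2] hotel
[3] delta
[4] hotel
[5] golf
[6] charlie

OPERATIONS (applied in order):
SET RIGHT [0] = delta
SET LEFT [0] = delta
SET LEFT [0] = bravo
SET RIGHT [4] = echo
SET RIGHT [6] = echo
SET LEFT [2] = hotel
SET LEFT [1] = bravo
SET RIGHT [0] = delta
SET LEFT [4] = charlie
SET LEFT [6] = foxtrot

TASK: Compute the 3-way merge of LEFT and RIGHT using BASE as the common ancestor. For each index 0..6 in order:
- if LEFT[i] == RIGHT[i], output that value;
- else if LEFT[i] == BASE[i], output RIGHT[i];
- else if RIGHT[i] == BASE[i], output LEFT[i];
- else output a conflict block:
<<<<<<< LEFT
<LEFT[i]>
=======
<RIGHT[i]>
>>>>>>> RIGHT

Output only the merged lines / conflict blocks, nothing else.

Final LEFT:  [bravo, bravo, hotel, delta, charlie, golf, foxtrot]
Final RIGHT: [delta, delta, hotel, delta, echo, golf, echo]
i=0: BASE=charlie L=bravo R=delta all differ -> CONFLICT
i=1: L=bravo, R=delta=BASE -> take LEFT -> bravo
i=2: L=hotel R=hotel -> agree -> hotel
i=3: L=delta R=delta -> agree -> delta
i=4: BASE=hotel L=charlie R=echo all differ -> CONFLICT
i=5: L=golf R=golf -> agree -> golf
i=6: BASE=charlie L=foxtrot R=echo all differ -> CONFLICT

Answer: <<<<<<< LEFT
bravo
=======
delta
>>>>>>> RIGHT
bravo
hotel
delta
<<<<<<< LEFT
charlie
=======
echo
>>>>>>> RIGHT
golf
<<<<<<< LEFT
foxtrot
=======
echo
>>>>>>> RIGHT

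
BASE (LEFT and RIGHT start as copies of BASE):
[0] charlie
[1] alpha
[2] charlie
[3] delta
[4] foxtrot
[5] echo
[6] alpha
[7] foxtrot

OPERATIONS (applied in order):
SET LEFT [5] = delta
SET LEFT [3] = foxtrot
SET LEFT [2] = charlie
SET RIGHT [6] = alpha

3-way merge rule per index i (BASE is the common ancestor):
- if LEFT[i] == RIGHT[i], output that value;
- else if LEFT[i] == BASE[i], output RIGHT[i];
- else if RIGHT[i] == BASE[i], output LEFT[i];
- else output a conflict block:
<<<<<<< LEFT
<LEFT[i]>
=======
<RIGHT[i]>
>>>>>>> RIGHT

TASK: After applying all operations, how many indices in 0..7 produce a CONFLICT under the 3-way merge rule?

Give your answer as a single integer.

Answer: 0

Derivation:
Final LEFT:  [charlie, alpha, charlie, foxtrot, foxtrot, delta, alpha, foxtrot]
Final RIGHT: [charlie, alpha, charlie, delta, foxtrot, echo, alpha, foxtrot]
i=0: L=charlie R=charlie -> agree -> charlie
i=1: L=alpha R=alpha -> agree -> alpha
i=2: L=charlie R=charlie -> agree -> charlie
i=3: L=foxtrot, R=delta=BASE -> take LEFT -> foxtrot
i=4: L=foxtrot R=foxtrot -> agree -> foxtrot
i=5: L=delta, R=echo=BASE -> take LEFT -> delta
i=6: L=alpha R=alpha -> agree -> alpha
i=7: L=foxtrot R=foxtrot -> agree -> foxtrot
Conflict count: 0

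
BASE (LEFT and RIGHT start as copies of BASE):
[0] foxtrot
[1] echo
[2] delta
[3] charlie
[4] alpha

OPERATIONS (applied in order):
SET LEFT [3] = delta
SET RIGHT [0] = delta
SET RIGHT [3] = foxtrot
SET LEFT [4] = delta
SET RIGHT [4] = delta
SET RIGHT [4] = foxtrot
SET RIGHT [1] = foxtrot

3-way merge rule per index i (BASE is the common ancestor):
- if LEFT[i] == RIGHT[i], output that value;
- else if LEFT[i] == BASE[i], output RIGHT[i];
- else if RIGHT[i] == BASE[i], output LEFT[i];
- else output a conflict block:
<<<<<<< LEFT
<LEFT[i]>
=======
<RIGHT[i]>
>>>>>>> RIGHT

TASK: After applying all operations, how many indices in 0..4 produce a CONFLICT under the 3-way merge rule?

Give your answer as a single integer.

Final LEFT:  [foxtrot, echo, delta, delta, delta]
Final RIGHT: [delta, foxtrot, delta, foxtrot, foxtrot]
i=0: L=foxtrot=BASE, R=delta -> take RIGHT -> delta
i=1: L=echo=BASE, R=foxtrot -> take RIGHT -> foxtrot
i=2: L=delta R=delta -> agree -> delta
i=3: BASE=charlie L=delta R=foxtrot all differ -> CONFLICT
i=4: BASE=alpha L=delta R=foxtrot all differ -> CONFLICT
Conflict count: 2

Answer: 2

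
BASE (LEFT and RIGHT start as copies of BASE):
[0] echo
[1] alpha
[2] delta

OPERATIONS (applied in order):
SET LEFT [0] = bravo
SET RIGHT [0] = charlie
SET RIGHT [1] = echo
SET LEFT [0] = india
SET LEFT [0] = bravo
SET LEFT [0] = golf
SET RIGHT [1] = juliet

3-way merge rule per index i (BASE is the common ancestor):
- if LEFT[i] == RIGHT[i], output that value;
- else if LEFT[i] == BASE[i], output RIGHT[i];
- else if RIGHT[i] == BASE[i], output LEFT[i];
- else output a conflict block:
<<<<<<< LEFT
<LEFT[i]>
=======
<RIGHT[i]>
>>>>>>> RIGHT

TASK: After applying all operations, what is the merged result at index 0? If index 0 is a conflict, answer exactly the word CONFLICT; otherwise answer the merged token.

Final LEFT:  [golf, alpha, delta]
Final RIGHT: [charlie, juliet, delta]
i=0: BASE=echo L=golf R=charlie all differ -> CONFLICT
i=1: L=alpha=BASE, R=juliet -> take RIGHT -> juliet
i=2: L=delta R=delta -> agree -> delta
Index 0 -> CONFLICT

Answer: CONFLICT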